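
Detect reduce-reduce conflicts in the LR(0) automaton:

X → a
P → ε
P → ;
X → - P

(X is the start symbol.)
A reduce-reduce conflict occurs when an LR(0) state has two complete items [A → α .] and [B → β .] — both call for a reduction, and with no lookahead the parser cannot choose between them.

Augment with X' → X and build the canonical LR(0) collection (I0 = CLOSURE({[X' → . X]}), then GOTO on every symbol after a dot until no new states appear). It has 6 states:
  I0: { [X → . - P], [X → . a], [X' → . X] }  — shift
  I1: { [P → . ;], [P → .], [X → - . P] }  — shift, reduce
  I2: { [X' → X .] }  — accept
  I3: { [X → a .] }  — reduce
  I4: { [P → ; .] }  — reduce
  I5: { [X → - P .] }  — reduce

No state contains more than one complete item.

Answer: No reduce-reduce conflicts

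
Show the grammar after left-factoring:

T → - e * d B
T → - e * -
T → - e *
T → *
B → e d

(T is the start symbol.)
Left-factoring transforms A → αβ₁ | αβ₂ into A → αA' and A' → β₁ | β₂
(α is the longest common prefix among the alternatives). Repeat until
no nonterminal has two alternatives with a common prefix.

Round 1: T has alternatives sharing prefix '- e *'. Introduce T': T → - e * T'
  Add: T' → d B
  Add: T' → -
  Add: T' → ε

No remaining common prefixes — done.

Resulting grammar:
T → - e * T'
T' → d B
T' → -
T' → ε
T → *
B → e d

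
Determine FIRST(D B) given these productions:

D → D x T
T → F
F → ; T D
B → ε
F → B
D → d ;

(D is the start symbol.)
{ 'd' }

FIRST sets of the non-terminals involved (from the grammar, by fixed-point iteration):
  FIRST(D) = { 'd' }

To compute FIRST(D B), process the symbols left to right:
Symbol D is a non-terminal. Add FIRST(D) \ {ε} = { 'd' }
D is not nullable (ε ∉ FIRST(D)), so stop here.
FIRST(D B) = { 'd' }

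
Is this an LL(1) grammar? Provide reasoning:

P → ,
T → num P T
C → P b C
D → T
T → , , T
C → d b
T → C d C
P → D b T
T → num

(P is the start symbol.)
No. Predict set conflict for P: { ',' }

A grammar is LL(1) if for each non-terminal N with multiple productions, the predict sets of those productions are pairwise disjoint, where PREDICT(N → α) = (FIRST(α) \ {ε}) ∪ (FOLLOW(N) if α ⇒* ε).

Relevant sets:
  FIRST(D) = { ',', 'd', 'num' }
  FIRST(C) = { ',', 'd', 'num' }
  FIRST(P) = { ',', 'd', 'num' }

For P:
  PREDICT(P → ',') = { ',' }
  PREDICT(P → D b T) = { ',', 'd', 'num' }
For T:
  PREDICT(T → num P T) = { 'num' }
  PREDICT(T → ',' ',' T) = { ',' }
  PREDICT(T → C d C) = { ',', 'd', 'num' }
  PREDICT(T → num) = { 'num' }
For C:
  PREDICT(C → P b C) = { ',', 'd', 'num' }
  PREDICT(C → d b) = { 'd' }
D has a single production, so nothing to check there.

Conflict found: Predict set conflict for P: { ',' }
The grammar is NOT LL(1).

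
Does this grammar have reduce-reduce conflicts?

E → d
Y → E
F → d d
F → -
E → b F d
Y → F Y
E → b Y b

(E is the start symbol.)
Augment with E' → E and build the canonical LR(0) collection (I0 = CLOSURE({[E' → . E]}), then GOTO on every symbol after a dot until no new states appear). It has 14 states:
  I0: { [E → . b F d], [E → . b Y b], [E → . d], [E' → . E] }  — shift
  I1: { [E' → E .] }  — accept
  I2: { [E → . b F d], [E → . b Y b], [E → . d], [E → b . F d], [E → b . Y b], [F → . -], [F → . d d], [Y → . E], [Y → . F Y] }  — shift
  I3: { [E → d .] }  — reduce
  I4: { [F → - .] }  — reduce
  I5: { [Y → E .] }  — reduce
  I6: { [E → . b F d], [E → . b Y b], [E → . d], [E → b F . d], [F → . -], [F → . d d], [Y → . E], [Y → . F Y], [Y → F . Y] }  — shift
  I7: { [E → b Y . b] }  — shift
  I8: { [E → d .], [F → d . d] }  — shift, reduce
  I9: { [F → d d .] }  — reduce
  I10: { [E → b Y b .] }  — reduce
  I11: { [E → . b F d], [E → . b Y b], [E → . d], [F → . -], [F → . d d], [Y → . E], [Y → . F Y], [Y → F . Y] }  — shift
  I12: { [Y → F Y .] }  — reduce
  I13: { [E → b F d .], [E → d .], [F → d . d] }  — shift, 2 reduces

I13 contains complete items [E → b F d .], [E → d .] — reduce-reduce conflict.

Answer: Yes — I13: [E → b F d .] vs [E → d .]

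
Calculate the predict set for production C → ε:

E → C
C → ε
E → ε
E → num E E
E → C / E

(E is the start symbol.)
PREDICT(C → ε) = (FIRST(RHS) \ {ε}) ∪ (FOLLOW(C) if ε ∈ FIRST(RHS), i.e. RHS ⇒* ε)
The right-hand side is ε (FIRST(ε) = { ε }), so the predict set is FOLLOW(C) = { $, '/', 'num' }
PREDICT(C → ε) = { $, '/', 'num' }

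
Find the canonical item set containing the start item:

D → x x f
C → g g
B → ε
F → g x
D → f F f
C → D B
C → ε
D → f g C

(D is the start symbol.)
{ [D → . f F f], [D → . f g C], [D → . x x f], [D' → . D] }

First, augment the grammar with D' → D
I₀ = CLOSURE({ [D' → . D] }):
  [D' → . D] has the dot before D: add [D → . x x f], [D → . f F f], [D → . f g C]
No further items can be added.

I₀ = { [D → . f F f], [D → . f g C], [D → . x x f], [D' → . D] }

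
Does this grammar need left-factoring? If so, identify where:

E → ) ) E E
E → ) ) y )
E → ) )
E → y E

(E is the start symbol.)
Yes, E has productions with common prefix ') )'

Left-factoring is needed when two productions for the same non-terminal
share a common prefix on the right-hand side.

Productions for E:
  E → ) ) E E
  E → ) ) y )
  E → ) )
  E → y E

Found common prefix ') )' in productions for E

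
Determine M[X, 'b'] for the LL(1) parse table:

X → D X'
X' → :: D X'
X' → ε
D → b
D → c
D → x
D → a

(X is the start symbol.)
To find M[X, 'b'], we find productions for X where 'b' is in the predict set (PREDICT(N → α) = (FIRST(α) \ {ε}) ∪ (FOLLOW(N) if α ⇒* ε)).

Relevant sets:
  FIRST(D) = { 'a', 'b', 'c', 'x' }

X → D X': PREDICT = { 'a', 'b', 'c', 'x' }
  'b' is in predict set, so this production goes in M[X, 'b']

M[X, 'b'] = X → D X'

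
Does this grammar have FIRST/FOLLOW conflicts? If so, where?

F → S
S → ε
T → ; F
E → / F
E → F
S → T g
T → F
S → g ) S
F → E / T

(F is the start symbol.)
A FIRST/FOLLOW conflict occurs when a non-terminal N has a nullable alternative N → β (β ⇒* ε) and another alternative N → α with FIRST(α) ∩ FOLLOW(N) ≠ ∅: on such a lookahead the parser cannot decide between expanding α and letting N vanish via β.

Nullable non-terminals: E, F, S, T.
FIRST sets used below: FIRST(F) = { '/', ';', 'g', ε }, FIRST(S) = { '/', ';', 'g', ε }, FIRST(E) = { '/', ';', 'g', ε }, FIRST(T) = { '/', ';', 'g', ε }

E: nullable alternative(s) E → F; FOLLOW(E) = { '/' }
  E → / F: FIRST \ {ε} = { '/' } — overlaps FOLLOW(E) on { '/' }: CONFLICT
  E → F: FIRST \ {ε} = { '/', ';', 'g' } — this is the only nullable alternative, skip

F: nullable alternative(s) F → S; FOLLOW(F) = { $, '/', 'g' }
  F → S: FIRST \ {ε} = { '/', ';', 'g' } — this is the only nullable alternative, skip
  F → E / T: FIRST \ {ε} = { '/', ';', 'g' } — overlaps FOLLOW(F) on { '/', 'g' }: CONFLICT

S: nullable alternative(s) S → ε; FOLLOW(S) = { $, '/', 'g' }
  S → ε: FIRST \ {ε} = { } — this is the only nullable alternative, skip
  S → T g: FIRST \ {ε} = { '/', ';', 'g' } — overlaps FOLLOW(S) on { '/', 'g' }: CONFLICT
  S → g ) S: FIRST \ {ε} = { 'g' } — overlaps FOLLOW(S) on { 'g' }: CONFLICT

T: nullable alternative(s) T → F; FOLLOW(T) = { $, '/', 'g' }
  T → ; F: FIRST \ {ε} = { ';' } — disjoint from FOLLOW(T)
  T → F: FIRST \ {ε} = { '/', ';', 'g' } — this is the only nullable alternative, skip

So the grammar has 4 FIRST/FOLLOW conflicts (marked CONFLICT above).

Answer: Yes. F → E '/' T with FOLLOW(F) on { '/', 'g' }; S → T g with FOLLOW(S) on { '/', 'g' }; S → g ')' S with FOLLOW(S) on { 'g' }; E → '/' F with FOLLOW(E) on { '/' }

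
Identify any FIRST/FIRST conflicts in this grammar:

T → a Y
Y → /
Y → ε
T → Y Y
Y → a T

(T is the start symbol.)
Yes. T → a Y / T → Y Y on { 'a' }

A FIRST/FIRST conflict occurs when two productions N → α and N → β for the same non-terminal have FIRST(α) ∩ FIRST(β) ≠ ∅ (with ε ∈ FIRST of a nullable right-hand side, so two nullable alternatives also conflict).

FIRST sets of the non-terminals at (or reachable through a nullable prefix from) the front of some alternative:
  FIRST(Y) = { '/', 'a', ε }

Productions for T:
  T → a Y: FIRST = { 'a' }
  T → Y Y: FIRST = { '/', 'a', ε }
Productions for Y:
  Y → /: FIRST = { '/' }
  Y → ε: FIRST = { ε }
  Y → a T: FIRST = { 'a' }

Conflict for T: T → a Y and T → Y Y
  Overlap: { 'a' }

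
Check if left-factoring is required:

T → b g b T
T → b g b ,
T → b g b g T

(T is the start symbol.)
Left-factoring is needed when two productions for the same non-terminal
share a common prefix on the right-hand side.

Productions for T:
  T → b g b T
  T → b g b ,
  T → b g b g T

Found common prefix 'b g b' in productions for T

Answer: Yes, T has productions with common prefix 'b g b'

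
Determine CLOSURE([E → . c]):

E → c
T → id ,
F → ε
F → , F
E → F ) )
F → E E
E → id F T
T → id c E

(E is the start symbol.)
{ [E → . c] }

To compute CLOSURE, for each item [A → α.Bβ] where B is a non-terminal, add [B → .γ] for all productions B → γ; repeat for the newly added items until nothing changes.

Start with: [E → . c]
The dot precedes the terminal c, so nothing is added.

CLOSURE = { [E → . c] }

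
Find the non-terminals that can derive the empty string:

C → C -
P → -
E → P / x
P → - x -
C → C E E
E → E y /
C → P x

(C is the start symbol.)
There are no ε-productions, so no non-terminal can derive ε.
No non-terminals are nullable.

Answer: None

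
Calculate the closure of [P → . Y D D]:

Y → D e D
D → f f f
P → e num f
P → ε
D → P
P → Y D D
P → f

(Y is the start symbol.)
{ [D → . P], [D → . f f f], [P → . Y D D], [P → . e num f], [P → . f], [P → .], [Y → . D e D] }

To compute CLOSURE, for each item [A → α.Bβ] where B is a non-terminal, add [B → .γ] for all productions B → γ; repeat for the newly added items until nothing changes.

Start with: [P → . Y D D]
  [P → . Y D D] has the dot before Y: add [Y → . D e D]
  [Y → . D e D] has the dot before D: add [D → . f f f], [D → . P]
  [D → . P] has the dot before P: add [P → . e num f], [P → .], [P → . f]
No further items can be added.

CLOSURE = { [D → . P], [D → . f f f], [P → . Y D D], [P → . e num f], [P → . f], [P → .], [Y → . D e D] }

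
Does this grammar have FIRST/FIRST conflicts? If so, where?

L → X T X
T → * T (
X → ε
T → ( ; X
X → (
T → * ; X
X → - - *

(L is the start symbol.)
A FIRST/FIRST conflict occurs when two productions N → α and N → β for the same non-terminal have FIRST(α) ∩ FIRST(β) ≠ ∅ (with ε ∈ FIRST of a nullable right-hand side, so two nullable alternatives also conflict).

Productions for T:
  T → * T (: FIRST = { '*' }
  T → ( ; X: FIRST = { '(' }
  T → * ; X: FIRST = { '*' }
Productions for X:
  X → ε: FIRST = { ε }
  X → (: FIRST = { '(' }
  X → - - *: FIRST = { '-' }
L has only one production, so no FIRST/FIRST conflict is possible there.

Conflict for T: T → * T ( and T → * ; X
  Overlap: { '*' }

Answer: Yes. T → '*' T '(' / T → '*' ';' X on { '*' }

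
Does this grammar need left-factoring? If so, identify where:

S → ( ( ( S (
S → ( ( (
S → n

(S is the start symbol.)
Left-factoring is needed when two productions for the same non-terminal
share a common prefix on the right-hand side.

Productions for S:
  S → ( ( ( S (
  S → ( ( (
  S → n

Found common prefix '( ( (' in productions for S

Answer: Yes, S has productions with common prefix '( ( ('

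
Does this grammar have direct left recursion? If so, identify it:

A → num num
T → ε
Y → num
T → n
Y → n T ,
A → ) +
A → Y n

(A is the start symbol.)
No direct left recursion

Direct left recursion occurs when N → N α for some non-terminal N (the right-hand side begins with the left-hand side itself).

A → num num: starts with num
T → ε: starts with ε
Y → num: starts with num
T → n: starts with n
Y → n T ,: starts with n
A → ) +: starts with ')'
A → Y n: starts with Y

No direct left recursion found.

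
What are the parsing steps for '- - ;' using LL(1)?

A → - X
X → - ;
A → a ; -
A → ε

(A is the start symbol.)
LL(1) parsing maintains a stack (initially the start symbol over $) and the input. At each step: if the stack top is a terminal, match it against the current input token; if it is a non-terminal N, replace it with the RHS of M[N, lookahead] (the unique production whose predict set contains the lookahead).

Stack is shown with the top on the left.

Stack  Input    Action
----------------------
A $    - - ; $  output A → - X
- X $  - - ; $  match '-'
X $    - ; $    output X → - ;
- ; $  - ; $    match '-'
; $    ; $      match ';'
$      $        accept

The string is accepted.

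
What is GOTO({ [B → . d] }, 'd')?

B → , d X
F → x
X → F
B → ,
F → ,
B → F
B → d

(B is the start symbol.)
{ [B → d .] }

GOTO(I, 'd') = CLOSURE({ [A → αX.β] : [A → α.Xβ] ∈ I, X = 'd' })

Items with dot before 'd', with the dot advanced:
  [B → . d] → [B → d .]
Closure adds nothing (no advanced item has the dot before a non-terminal).

GOTO = { [B → d .] }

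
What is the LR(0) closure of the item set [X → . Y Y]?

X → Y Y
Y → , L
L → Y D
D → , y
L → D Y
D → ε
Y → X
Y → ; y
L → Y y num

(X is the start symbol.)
To compute CLOSURE, for each item [A → α.Bβ] where B is a non-terminal, add [B → .γ] for all productions B → γ; repeat for the newly added items until nothing changes.

Start with: [X → . Y Y]
  [X → . Y Y] has the dot before Y: add [Y → . , L], [Y → . X], [Y → . ; y]
  [Y → . X] has the dot before X: all X-items already present
No further items can be added.

CLOSURE = { [X → . Y Y], [Y → . , L], [Y → . ; y], [Y → . X] }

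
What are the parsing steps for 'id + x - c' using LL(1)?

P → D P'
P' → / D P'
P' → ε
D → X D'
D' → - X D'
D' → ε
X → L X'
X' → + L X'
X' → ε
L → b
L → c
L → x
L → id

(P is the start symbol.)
LL(1) parsing maintains a stack (initially the start symbol over $) and the input. At each step: if the stack top is a terminal, match it against the current input token; if it is a non-terminal N, replace it with the RHS of M[N, lookahead] (the unique production whose predict set contains the lookahead).

Stack is shown with the top on the left.

Stack           Input         Action
------------------------------------
P $             id + x - c $  output P → D P'
D P' $          id + x - c $  output D → X D'
X D' P' $       id + x - c $  output X → L X'
L X' D' P' $    id + x - c $  output L → id
id X' D' P' $   id + x - c $  match 'id'
X' D' P' $      + x - c $     output X' → + L X'
+ L X' D' P' $  + x - c $     match '+'
L X' D' P' $    x - c $       output L → x
x X' D' P' $    x - c $       match 'x'
X' D' P' $      - c $         output X' → ε
D' P' $         - c $         output D' → - X D'
- X D' P' $     - c $         match '-'
X D' P' $       c $           output X → L X'
L X' D' P' $    c $           output L → c
c X' D' P' $    c $           match 'c'
X' D' P' $      $             output X' → ε
D' P' $         $             output D' → ε
P' $            $             output P' → ε
$               $             accept

The string is accepted.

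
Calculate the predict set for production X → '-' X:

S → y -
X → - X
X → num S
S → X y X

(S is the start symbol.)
{ '-' }

PREDICT(X → '-' X) = (FIRST(RHS) \ {ε}) ∪ (FOLLOW(X) if ε ∈ FIRST(RHS), i.e. RHS ⇒* ε)
FIRST('-' X) = { '-' }
ε ∉ FIRST('-' X), so FOLLOW(X) is not added.
PREDICT(X → '-' X) = { '-' }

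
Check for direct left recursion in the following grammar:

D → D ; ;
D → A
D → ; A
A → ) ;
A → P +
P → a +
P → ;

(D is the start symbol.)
Direct left recursion occurs when N → N α for some non-terminal N (the right-hand side begins with the left-hand side itself).

D → D ; ;: LEFT RECURSIVE (starts with D)
D → A: starts with A
D → ; A: starts with ';'
A → ) ;: starts with ')'
A → P +: starts with P
P → a +: starts with a
P → ;: starts with ';'

The grammar has direct left recursion on: D.

Answer: Yes, D is left-recursive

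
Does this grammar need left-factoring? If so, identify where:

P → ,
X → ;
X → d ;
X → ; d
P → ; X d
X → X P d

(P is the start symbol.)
Left-factoring is needed when two productions for the same non-terminal
share a common prefix on the right-hand side.

Productions for P:
  P → ,
  P → ; X d
Productions for X:
  X → ;
  X → d ;
  X → ; d
  X → X P d

Found common prefix ';' in productions for X

Answer: Yes, X has productions with common prefix ';'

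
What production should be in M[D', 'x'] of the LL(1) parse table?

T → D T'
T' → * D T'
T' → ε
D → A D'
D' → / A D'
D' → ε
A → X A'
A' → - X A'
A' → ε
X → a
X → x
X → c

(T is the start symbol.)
To find M[D', 'x'], we find productions for D' where 'x' is in the predict set (PREDICT(N → α) = (FIRST(α) \ {ε}) ∪ (FOLLOW(N) if α ⇒* ε)).

Relevant sets:
  FOLLOW(D') = { $, '*' }

D' → / A D': PREDICT = { '/' }
D' → ε: PREDICT = { $, '*' }

M[D', 'x'] is empty (no production applies)

Answer: Empty (error entry)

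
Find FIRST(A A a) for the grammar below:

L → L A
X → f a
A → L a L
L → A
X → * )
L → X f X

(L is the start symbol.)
FIRST sets of the non-terminals involved (from the grammar, by fixed-point iteration):
  FIRST(A) = { '*', 'f' }

To compute FIRST(A A a), process the symbols left to right:
Symbol A is a non-terminal. Add FIRST(A) \ {ε} = { '*', 'f' }
A is not nullable (ε ∉ FIRST(A)), so stop here.
FIRST(A A a) = { '*', 'f' }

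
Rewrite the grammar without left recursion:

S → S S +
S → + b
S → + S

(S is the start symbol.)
S is directly left-recursive. The standard transformation for
  A → A α₁ | ... | A α_m | β₁ | ... | β_n
is
  A  → β₁ A' | ... | β_n A'
  A' → α₁ A' | ... | α_m A' | ε

S → + b becomes S → + b S'
S → + S becomes S → + S S'
S → S S + becomes S' → S + S'
Add S' → ε

Resulting grammar:
S → + b S'
S → + S S'
S' → S + S'
S' → ε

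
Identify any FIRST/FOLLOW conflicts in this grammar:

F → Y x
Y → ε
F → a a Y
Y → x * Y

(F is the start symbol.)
Yes. Y → x '*' Y with FOLLOW(Y) on { 'x' }

A FIRST/FOLLOW conflict occurs when a non-terminal N has a nullable alternative N → β (β ⇒* ε) and another alternative N → α with FIRST(α) ∩ FOLLOW(N) ≠ ∅: on such a lookahead the parser cannot decide between expanding α and letting N vanish via β.

Nullable non-terminals: Y.

Y: nullable alternative(s) Y → ε; FOLLOW(Y) = { $, 'x' }
  Y → ε: FIRST \ {ε} = { } — this is the only nullable alternative, skip
  Y → x * Y: FIRST \ {ε} = { 'x' } — overlaps FOLLOW(Y) on { 'x' }: CONFLICT

F has no nullable alternative, so no FIRST/FOLLOW check is needed there.

So the grammar has 1 FIRST/FOLLOW conflict (marked CONFLICT above).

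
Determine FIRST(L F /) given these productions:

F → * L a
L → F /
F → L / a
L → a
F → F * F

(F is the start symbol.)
{ '*', 'a' }

FIRST sets of the non-terminals involved (from the grammar, by fixed-point iteration):
  FIRST(L) = { '*', 'a' }

To compute FIRST(L F /), process the symbols left to right:
Symbol L is a non-terminal. Add FIRST(L) \ {ε} = { '*', 'a' }
L is not nullable (ε ∉ FIRST(L)), so stop here.
FIRST(L F /) = { '*', 'a' }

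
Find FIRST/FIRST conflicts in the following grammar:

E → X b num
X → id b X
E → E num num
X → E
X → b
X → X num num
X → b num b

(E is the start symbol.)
A FIRST/FIRST conflict occurs when two productions N → α and N → β for the same non-terminal have FIRST(α) ∩ FIRST(β) ≠ ∅ (with ε ∈ FIRST of a nullable right-hand side, so two nullable alternatives also conflict).

FIRST sets of the non-terminals at (or reachable through a nullable prefix from) the front of some alternative:
  FIRST(X) = { 'b', 'id' }
  FIRST(E) = { 'b', 'id' }

Productions for E:
  E → X b num: FIRST = { 'b', 'id' }
  E → E num num: FIRST = { 'b', 'id' }
Productions for X:
  X → id b X: FIRST = { 'id' }
  X → E: FIRST = { 'b', 'id' }
  X → b: FIRST = { 'b' }
  X → X num num: FIRST = { 'b', 'id' }
  X → b num b: FIRST = { 'b' }

Conflict for E: E → X b num and E → E num num
  Overlap: { 'b', 'id' }
Conflict for X: X → id b X and X → E
  Overlap: { 'id' }
Conflict for X: X → id b X and X → X num num
  Overlap: { 'id' }
Conflict for X: X → E and X → b
  Overlap: { 'b' }
Conflict for X: X → E and X → X num num
  Overlap: { 'b', 'id' }
Conflict for X: X → E and X → b num b
  Overlap: { 'b' }
Conflict for X: X → b and X → X num num
  Overlap: { 'b' }
Conflict for X: X → b and X → b num b
  Overlap: { 'b' }
Conflict for X: X → X num num and X → b num b
  Overlap: { 'b' }

Answer: Yes. E → X b num / E → E num num on { 'b', 'id' }; X → id b X / X → E on { 'id' }; X → id b X / X → X num num on { 'id' }; X → E / X → b on { 'b' }; X → E / X → X num num on { 'b', 'id' }; X → E / X → b num b on { 'b' }; X → b / X → X num num on { 'b' }; X → b / X → b num b on { 'b' }; X → X num num / X → b num b on { 'b' }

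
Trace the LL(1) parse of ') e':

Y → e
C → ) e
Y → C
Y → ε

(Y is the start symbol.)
Stack is shown with the top on the left.

Stack  Input  Action
--------------------
Y $    ) e $  output Y → C
C $    ) e $  output C → ) e
) e $  ) e $  match ')'
e $    e $    match 'e'
$      $      accept

The string is accepted.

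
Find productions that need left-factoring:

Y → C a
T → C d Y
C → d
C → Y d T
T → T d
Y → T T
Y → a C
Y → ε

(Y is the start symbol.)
No, left-factoring is not needed

Left-factoring is needed when two productions for the same non-terminal
share a common prefix on the right-hand side.

Productions for Y:
  Y → C a
  Y → T T
  Y → a C
  Y → ε
Productions for T:
  T → C d Y
  T → T d
Productions for C:
  C → d
  C → Y d T

No common prefixes found.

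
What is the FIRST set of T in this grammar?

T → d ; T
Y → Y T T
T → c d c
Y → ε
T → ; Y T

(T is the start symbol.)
{ ';', 'c', 'd' }

To compute FIRST(T), examine every production with T on the left-hand side, reading each right-hand side left to right until a non-nullable symbol is reached.

From T → d ; T:
  - d is a terminal: add 'd' and stop
From T → c d c:
  - c is a terminal: add 'c' and stop
From T → ; Y T:
  - ';' is a terminal: add ';' and stop

Collecting: FIRST(T) = { ';', 'c', 'd' }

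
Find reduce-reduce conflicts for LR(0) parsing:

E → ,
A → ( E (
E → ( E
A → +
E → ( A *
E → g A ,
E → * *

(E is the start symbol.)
No reduce-reduce conflicts

Augment with E' → E and build the canonical LR(0) collection (I0 = CLOSURE({[E' → . E]}), then GOTO on every symbol after a dot until no new states appear). It has 18 states:
  I0: { [E → . ( A *], [E → . ( E], [E → . * *], [E → . ,], [E → . g A ,], [E' → . E] }  — shift
  I1: { [A → . ( E (], [A → . +], [E → ( . A *], [E → ( . E], [E → . ( A *], [E → . ( E], [E → . * *], [E → . ,], [E → . g A ,] }  — shift
  I2: { [E → * . *] }  — shift
  I3: { [E → , .] }  — reduce
  I4: { [E' → E .] }  — accept
  I5: { [A → . ( E (], [A → . +], [E → g . A ,] }  — shift
  I6: { [A → ( . E (], [E → . ( A *], [E → . ( E], [E → . * *], [E → . ,], [E → . g A ,] }  — shift
  I7: { [A → + .] }  — reduce
  I8: { [E → g A . ,] }  — shift
  I9: { [E → g A , .] }  — reduce
  I10: { [A → ( E . (] }  — shift
  I11: { [A → ( E ( .] }  — reduce
  I12: { [E → * * .] }  — reduce
  I13: { [A → ( . E (], [A → . ( E (], [A → . +], [E → ( . A *], [E → ( . E], [E → . ( A *], [E → . ( E], [E → . * *], [E → . ,], [E → . g A ,] }  — shift
  I14: { [E → ( A . *] }  — shift
  I15: { [E → ( E .] }  — reduce
  I16: { [E → ( A * .] }  — reduce
  I17: { [A → ( E . (], [E → ( E .] }  — shift, reduce

No state contains more than one complete item.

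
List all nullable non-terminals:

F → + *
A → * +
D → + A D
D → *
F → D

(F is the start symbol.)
There are no ε-productions, so no non-terminal can derive ε.
No non-terminals are nullable.

Answer: None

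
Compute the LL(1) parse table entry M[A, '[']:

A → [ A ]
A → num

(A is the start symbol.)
A → [ A ]

To find M[A, '['], we find productions for A where '[' is in the predict set (PREDICT(N → α) = (FIRST(α) \ {ε}) ∪ (FOLLOW(N) if α ⇒* ε)).

A → [ A ]: PREDICT = { '[' }
  '[' is in predict set, so this production goes in M[A, '[']
A → num: PREDICT = { 'num' }

M[A, '['] = A → [ A ]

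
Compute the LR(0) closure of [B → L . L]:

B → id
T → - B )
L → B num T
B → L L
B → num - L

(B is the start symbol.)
{ [B → . L L], [B → . id], [B → . num - L], [B → L . L], [L → . B num T] }

To compute CLOSURE, for each item [A → α.Bβ] where B is a non-terminal, add [B → .γ] for all productions B → γ; repeat for the newly added items until nothing changes.

Start with: [B → L . L]
  [B → L . L] has the dot before L: add [L → . B num T]
  [L → . B num T] has the dot before B: add [B → . id], [B → . L L], [B → . num - L]
No further items can be added.

CLOSURE = { [B → . L L], [B → . id], [B → . num - L], [B → L . L], [L → . B num T] }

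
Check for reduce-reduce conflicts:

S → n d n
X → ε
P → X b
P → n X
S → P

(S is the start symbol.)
No reduce-reduce conflicts

A reduce-reduce conflict occurs when an LR(0) state has two complete items [A → α .] and [B → β .] — both call for a reduction, and with no lookahead the parser cannot choose between them.

Augment with S' → S and build the canonical LR(0) collection (I0 = CLOSURE({[S' → . S]}), then GOTO on every symbol after a dot until no new states appear). It has 9 states:
  I0: { [P → . X b], [P → . n X], [S → . P], [S → . n d n], [S' → . S], [X → .] }  — shift, reduce
  I1: { [S → P .] }  — reduce
  I2: { [S' → S .] }  — accept
  I3: { [P → X . b] }  — shift
  I4: { [P → n . X], [S → n . d n], [X → .] }  — shift, reduce
  I5: { [P → n X .] }  — reduce
  I6: { [S → n d . n] }  — shift
  I7: { [S → n d n .] }  — reduce
  I8: { [P → X b .] }  — reduce

No state contains more than one complete item.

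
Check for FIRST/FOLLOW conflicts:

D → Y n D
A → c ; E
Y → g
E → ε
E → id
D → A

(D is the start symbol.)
A FIRST/FOLLOW conflict occurs when a non-terminal N has a nullable alternative N → β (β ⇒* ε) and another alternative N → α with FIRST(α) ∩ FOLLOW(N) ≠ ∅: on such a lookahead the parser cannot decide between expanding α and letting N vanish via β.

Nullable non-terminals: E.

E: nullable alternative(s) E → ε; FOLLOW(E) = { $ }
  E → ε: FIRST \ {ε} = { } — this is the only nullable alternative, skip
  E → id: FIRST \ {ε} = { 'id' } — disjoint from FOLLOW(E)

A, D, Y have no nullable alternative, so no FIRST/FOLLOW check is needed there.

No FIRST/FOLLOW conflicts found.

Answer: No FIRST/FOLLOW conflicts.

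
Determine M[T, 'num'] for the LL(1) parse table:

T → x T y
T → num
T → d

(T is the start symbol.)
To find M[T, 'num'], we find productions for T where 'num' is in the predict set (PREDICT(N → α) = (FIRST(α) \ {ε}) ∪ (FOLLOW(N) if α ⇒* ε)).

T → x T y: PREDICT = { 'x' }
T → num: PREDICT = { 'num' }
  'num' is in predict set, so this production goes in M[T, 'num']
T → d: PREDICT = { 'd' }

M[T, 'num'] = T → num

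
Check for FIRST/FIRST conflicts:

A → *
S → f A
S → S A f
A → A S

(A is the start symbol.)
A FIRST/FIRST conflict occurs when two productions N → α and N → β for the same non-terminal have FIRST(α) ∩ FIRST(β) ≠ ∅ (with ε ∈ FIRST of a nullable right-hand side, so two nullable alternatives also conflict).

FIRST sets of the non-terminals at (or reachable through a nullable prefix from) the front of some alternative:
  FIRST(A) = { '*' }
  FIRST(S) = { 'f' }

Productions for A:
  A → *: FIRST = { '*' }
  A → A S: FIRST = { '*' }
Productions for S:
  S → f A: FIRST = { 'f' }
  S → S A f: FIRST = { 'f' }

Conflict for A: A → * and A → A S
  Overlap: { '*' }
Conflict for S: S → f A and S → S A f
  Overlap: { 'f' }

Answer: Yes. A → '*' / A → A S on { '*' }; S → f A / S → S A f on { 'f' }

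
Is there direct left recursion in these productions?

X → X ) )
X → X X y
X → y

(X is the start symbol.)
X → X ) ): LEFT RECURSIVE (starts with X)
X → X X y: LEFT RECURSIVE (starts with X)
X → y: starts with y

The grammar has direct left recursion on: X.

Answer: Yes, X is left-recursive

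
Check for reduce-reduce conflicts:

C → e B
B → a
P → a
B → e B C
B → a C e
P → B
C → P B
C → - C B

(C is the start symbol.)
Yes — I5: [B → a .] vs [P → a .]

Augment with C' → C and build the canonical LR(0) collection (I0 = CLOSURE({[C' → . C]}), then GOTO on every symbol after a dot until no new states appear). It has 17 states:
  I0: { [B → . a C e], [B → . a], [B → . e B C], [C → . - C B], [C → . P B], [C → . e B], [C' → . C], [P → . B], [P → . a] }  — shift
  I1: { [B → . a C e], [B → . a], [B → . e B C], [C → - . C B], [C → . - C B], [C → . P B], [C → . e B], [P → . B], [P → . a] }  — shift
  I2: { [P → B .] }  — reduce
  I3: { [C' → C .] }  — accept
  I4: { [B → . a C e], [B → . a], [B → . e B C], [C → P . B] }  — shift
  I5: { [B → . a C e], [B → . a], [B → . e B C], [B → a . C e], [B → a .], [C → . - C B], [C → . P B], [C → . e B], [P → . B], [P → . a], [P → a .] }  — shift, 2 reduces
  I6: { [B → . a C e], [B → . a], [B → . e B C], [B → e . B C], [C → e . B] }  — shift
  I7: { [B → . a C e], [B → . a], [B → . e B C], [B → e B . C], [C → . - C B], [C → . P B], [C → . e B], [C → e B .], [P → . B], [P → . a] }  — shift, reduce
  I8: { [B → . a C e], [B → . a], [B → . e B C], [B → a . C e], [B → a .], [C → . - C B], [C → . P B], [C → . e B], [P → . B], [P → . a] }  — shift, reduce
  I9: { [B → . a C e], [B → . a], [B → . e B C], [B → e . B C] }  — shift
  I10: { [B → . a C e], [B → . a], [B → . e B C], [B → e B . C], [C → . - C B], [C → . P B], [C → . e B], [P → . B], [P → . a] }  — shift
  I11: { [B → e B C .] }  — reduce
  I12: { [B → a C . e] }  — shift
  I13: { [B → a C e .] }  — reduce
  I14: { [C → P B .] }  — reduce
  I15: { [B → . a C e], [B → . a], [B → . e B C], [C → - C . B] }  — shift
  I16: { [C → - C B .] }  — reduce

I5 contains complete items [B → a .], [P → a .] — reduce-reduce conflict.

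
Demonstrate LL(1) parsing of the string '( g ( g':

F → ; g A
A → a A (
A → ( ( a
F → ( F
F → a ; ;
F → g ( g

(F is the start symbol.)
LL(1) parsing maintains a stack (initially the start symbol over $) and the input. At each step: if the stack top is a terminal, match it against the current input token; if it is a non-terminal N, replace it with the RHS of M[N, lookahead] (the unique production whose predict set contains the lookahead).

Stack is shown with the top on the left.

Stack    Input      Action
--------------------------
F $      ( g ( g $  output F → ( F
( F $    ( g ( g $  match '('
F $      g ( g $    output F → g ( g
g ( g $  g ( g $    match 'g'
( g $    ( g $      match '('
g $      g $        match 'g'
$        $          accept

The string is accepted.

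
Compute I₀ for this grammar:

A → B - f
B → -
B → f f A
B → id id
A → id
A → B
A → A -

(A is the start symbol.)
{ [A → . A -], [A → . B - f], [A → . B], [A → . id], [A' → . A], [B → . -], [B → . f f A], [B → . id id] }

First, augment the grammar with A' → A
I₀ = CLOSURE({ [A' → . A] }):
  [A' → . A] has the dot before A: add [A → . B - f], [A → . id], [A → . B], [A → . A -]
  [A → . B - f] has the dot before B: add [B → . -], [B → . f f A], [B → . id id]
No further items can be added.

I₀ = { [A → . A -], [A → . B - f], [A → . B], [A → . id], [A' → . A], [B → . -], [B → . f f A], [B → . id id] }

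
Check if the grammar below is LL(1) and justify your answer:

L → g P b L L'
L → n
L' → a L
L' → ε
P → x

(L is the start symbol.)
No. Predict set conflict for L': { 'a' }

A grammar is LL(1) if for each non-terminal N with multiple productions, the predict sets of those productions are pairwise disjoint, where PREDICT(N → α) = (FIRST(α) \ {ε}) ∪ (FOLLOW(N) if α ⇒* ε).

Relevant sets:
  FOLLOW(L') = { $, 'a' }

For L:
  PREDICT(L → g P b L L') = { 'g' }
  PREDICT(L → n) = { 'n' }
For L':
  PREDICT(L' → a L) = { 'a' }
  PREDICT(L' → ε) = { $, 'a' }
P has a single production, so nothing to check there.

Conflict found: Predict set conflict for L': { 'a' }
The grammar is NOT LL(1).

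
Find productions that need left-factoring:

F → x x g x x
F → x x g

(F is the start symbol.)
Left-factoring is needed when two productions for the same non-terminal
share a common prefix on the right-hand side.

Productions for F:
  F → x x g x x
  F → x x g

Found common prefix 'x x g' in productions for F

Answer: Yes, F has productions with common prefix 'x x g'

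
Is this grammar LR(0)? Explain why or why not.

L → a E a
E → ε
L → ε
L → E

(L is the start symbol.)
A grammar is LR(0) if no state in the canonical LR(0) collection has:
  - both a shift item (dot before a terminal) and a complete item (shift-reduce conflict), or
  - two or more complete items (reduce-reduce conflict; the accept item [L' → L .] counts as a complete item here).

Augment with L' → L and build the canonical LR(0) collection (I0 = CLOSURE({[L' → . L]}), then GOTO on every symbol after a dot until no new states appear). It has 6 states:
  I0: { [E → .], [L → . E], [L → . a E a], [L → .], [L' → . L] }  — shift, 2 reduces
  I1: { [L → E .] }  — reduce
  I2: { [L' → L .] }  — accept
  I3: { [E → .], [L → a . E a] }  — reduce
  I4: { [L → a E . a] }  — shift
  I5: { [L → a E a .] }  — reduce

Conflict in state I0:
  Shift-reduce conflict between [E → .] and [L → . a E a]
So the grammar is NOT LR(0).

Answer: No. Shift-reduce conflict between [E → .] and [L → . a E a]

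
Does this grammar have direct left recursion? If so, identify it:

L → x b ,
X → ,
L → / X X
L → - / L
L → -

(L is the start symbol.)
L → x b ,: starts with x
X → ,: starts with ','
L → / X X: starts with '/'
L → - / L: starts with '-'
L → -: starts with '-'

No direct left recursion found.

Answer: No direct left recursion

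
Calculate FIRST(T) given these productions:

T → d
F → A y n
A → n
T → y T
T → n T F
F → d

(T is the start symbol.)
To compute FIRST(T), examine every production with T on the left-hand side, reading each right-hand side left to right until a non-nullable symbol is reached.

From T → d:
  - d is a terminal: add 'd' and stop
From T → y T:
  - y is a terminal: add 'y' and stop
From T → n T F:
  - n is a terminal: add 'n' and stop

Collecting: FIRST(T) = { 'd', 'n', 'y' }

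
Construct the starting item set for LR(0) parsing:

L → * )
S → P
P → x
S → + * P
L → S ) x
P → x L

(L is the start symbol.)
First, augment the grammar with L' → L
I₀ = CLOSURE({ [L' → . L] }):
  [L' → . L] has the dot before L: add [L → . * )], [L → . S ) x]
  [L → . S ) x] has the dot before S: add [S → . P], [S → . + * P]
  [S → . P] has the dot before P: add [P → . x], [P → . x L]
No further items can be added.

I₀ = { [L → . * )], [L → . S ) x], [L' → . L], [P → . x L], [P → . x], [S → . + * P], [S → . P] }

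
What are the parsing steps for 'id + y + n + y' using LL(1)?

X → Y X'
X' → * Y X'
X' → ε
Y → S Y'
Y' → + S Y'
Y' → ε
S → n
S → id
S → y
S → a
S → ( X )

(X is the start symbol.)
LL(1) parsing maintains a stack (initially the start symbol over $) and the input. At each step: if the stack top is a terminal, match it against the current input token; if it is a non-terminal N, replace it with the RHS of M[N, lookahead] (the unique production whose predict set contains the lookahead).

Stack is shown with the top on the left.

Stack        Input             Action
-------------------------------------
X $          id + y + n + y $  output X → Y X'
Y X' $       id + y + n + y $  output Y → S Y'
S Y' X' $    id + y + n + y $  output S → id
id Y' X' $   id + y + n + y $  match 'id'
Y' X' $      + y + n + y $     output Y' → + S Y'
+ S Y' X' $  + y + n + y $     match '+'
S Y' X' $    y + n + y $       output S → y
y Y' X' $    y + n + y $       match 'y'
Y' X' $      + n + y $         output Y' → + S Y'
+ S Y' X' $  + n + y $         match '+'
S Y' X' $    n + y $           output S → n
n Y' X' $    n + y $           match 'n'
Y' X' $      + y $             output Y' → + S Y'
+ S Y' X' $  + y $             match '+'
S Y' X' $    y $               output S → y
y Y' X' $    y $               match 'y'
Y' X' $      $                 output Y' → ε
X' $         $                 output X' → ε
$            $                 accept

The string is accepted.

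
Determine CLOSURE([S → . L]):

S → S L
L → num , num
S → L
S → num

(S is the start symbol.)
Start with: [S → . L]
  [S → . L] has the dot before L: add [L → . num , num]
No further items can be added.

CLOSURE = { [L → . num , num], [S → . L] }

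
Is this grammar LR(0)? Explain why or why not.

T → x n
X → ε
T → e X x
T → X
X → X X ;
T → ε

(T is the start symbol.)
No. Shift-reduce conflict between [T → .] and [T → . e X x]

A grammar is LR(0) if no state in the canonical LR(0) collection has:
  - both a shift item (dot before a terminal) and a complete item (shift-reduce conflict), or
  - two or more complete items (reduce-reduce conflict; the accept item [T' → T .] counts as a complete item here).

Augment with T' → T and build the canonical LR(0) collection (I0 = CLOSURE({[T' → . T]}), then GOTO on every symbol after a dot until no new states appear). It has 10 states:
  I0: { [T → . X], [T → . e X x], [T → . x n], [T → .], [T' → . T], [X → . X X ;], [X → .] }  — shift, 2 reduces
  I1: { [T' → T .] }  — accept
  I2: { [T → X .], [X → . X X ;], [X → .], [X → X . X ;] }  — 2 reduces
  I3: { [T → e . X x], [X → . X X ;], [X → .] }  — reduce
  I4: { [T → x . n] }  — shift
  I5: { [T → x n .] }  — reduce
  I6: { [T → e X . x], [X → . X X ;], [X → .], [X → X . X ;] }  — shift, reduce
  I7: { [X → . X X ;], [X → .], [X → X . X ;], [X → X X . ;] }  — shift, reduce
  I8: { [T → e X x .] }  — reduce
  I9: { [X → X X ; .] }  — reduce

Conflict in state I0:
  Shift-reduce conflict between [T → .] and [T → . e X x]
So the grammar is NOT LR(0).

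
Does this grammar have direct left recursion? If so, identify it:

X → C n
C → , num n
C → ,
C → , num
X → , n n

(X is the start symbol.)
No direct left recursion

Direct left recursion occurs when N → N α for some non-terminal N (the right-hand side begins with the left-hand side itself).

X → C n: starts with C
C → , num n: starts with ','
C → ,: starts with ','
C → , num: starts with ','
X → , n n: starts with ','

No direct left recursion found.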